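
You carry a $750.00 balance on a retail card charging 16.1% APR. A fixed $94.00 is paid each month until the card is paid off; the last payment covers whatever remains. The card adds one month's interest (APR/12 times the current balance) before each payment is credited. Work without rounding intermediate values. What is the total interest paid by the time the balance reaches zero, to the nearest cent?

Monthly rate r = 16.1%/12 = 1.34167% = 0.0134167.
Payoff takes n = ⌈−ln(1 − rB₀/P)/ln(1+r)⌉ = ⌈8.495⌉ = 9 payments; the last is $46.73.
Total paid = 8·$94.00 + $46.73 = $798.73.
Total interest = total paid − principal = $798.73 − $750.00 = $48.73.

$48.73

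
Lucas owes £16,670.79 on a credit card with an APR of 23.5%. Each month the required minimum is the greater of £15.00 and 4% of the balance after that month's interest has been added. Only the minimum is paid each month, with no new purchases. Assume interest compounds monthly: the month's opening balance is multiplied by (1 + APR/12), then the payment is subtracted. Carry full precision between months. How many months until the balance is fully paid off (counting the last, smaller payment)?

Monthly rate r = 23.5%/12 = 1.95833% = 0.0195833.
While 4% of the post-interest balance exceeds £15.00, each month B ← (B·(1+r))·(1 − 0.04), i.e. B shrinks by the factor (1+r)·0.96 = 0.9788.
This holds for months 1–178. Entering month 179 the balance is £367.69; 4% of the post-interest balance is now below £15.00, so the flat £15.00 minimum applies from here.
From month 179 a fixed £15.00 at rate r clears £367.69 in 34 more payments. Total: 178 + 34 = 212 months.

212 months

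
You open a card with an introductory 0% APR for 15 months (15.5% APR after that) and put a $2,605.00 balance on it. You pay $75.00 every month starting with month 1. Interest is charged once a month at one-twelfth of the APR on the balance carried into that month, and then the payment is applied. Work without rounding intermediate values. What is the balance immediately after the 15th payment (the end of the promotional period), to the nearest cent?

Promo months 1–15 at r₀ = 0%/12 = 0; months 16+ at r₁ = 15.5%/12 = 0.0129167.
After month 15 (no interest yet): B = $2,605.00 − 15·$75.00 = $1,480.00.

$1,480.00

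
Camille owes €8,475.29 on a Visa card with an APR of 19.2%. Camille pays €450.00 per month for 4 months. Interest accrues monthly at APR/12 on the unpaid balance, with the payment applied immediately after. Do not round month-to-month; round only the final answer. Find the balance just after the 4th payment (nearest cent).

€7,187.20

Monthly rate r = 19.2%/12 = 1.6% = 0.016.
Each month: B ← B·(1+r) − €450.00.
Month 1: interest €135.60; balance after payment €8,160.89.
Month 2: interest €130.57; balance after payment €7,841.47.
Month 3: interest €125.46; balance after payment €7,516.93.
Month 4: interest €120.27; balance after payment €7,187.20.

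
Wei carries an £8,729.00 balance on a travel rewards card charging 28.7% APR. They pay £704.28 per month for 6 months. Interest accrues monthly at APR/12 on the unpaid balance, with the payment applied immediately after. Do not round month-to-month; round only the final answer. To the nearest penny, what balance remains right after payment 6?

Monthly rate r = 28.7%/12 = 2.39167% = 0.0239167.
Each month: B ← B·(1+r) − £704.28.
Month 1: interest £208.77; balance after payment £8,233.49.
Month 2: interest £196.92; balance after payment £7,726.13.
Month 3: interest £184.78; balance after payment £7,206.63.
Month 4: interest £172.36; balance after payment £6,674.71.
Month 5: interest £159.64; balance after payment £6,130.06.
Month 6: interest £146.61; balance after payment £5,572.40.

£5,572.40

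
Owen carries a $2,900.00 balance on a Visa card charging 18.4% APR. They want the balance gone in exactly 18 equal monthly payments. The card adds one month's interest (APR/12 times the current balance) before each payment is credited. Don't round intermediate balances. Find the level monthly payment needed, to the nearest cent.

$185.59

Monthly rate r = 18.4%/12 = 1.53333% = 0.0153333.
Level-payment amortization: P = B₀·r / (1 − (1+r)^(−n)) = 2900.00·0.0153333 / (1 − 1.01533^(−18)).
Denominator 1 − (1+r)^(−18) = 0.239595982.
P = 44.4667 / 0.239595982 ≈ 185.59.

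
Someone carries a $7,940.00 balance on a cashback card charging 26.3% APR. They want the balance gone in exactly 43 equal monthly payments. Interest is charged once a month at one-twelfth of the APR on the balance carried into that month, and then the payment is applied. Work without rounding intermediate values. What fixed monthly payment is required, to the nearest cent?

Monthly rate r = 26.3%/12 = 2.19167% = 0.0219167.
Level-payment amortization: P = B₀·r / (1 − (1+r)^(−n)) = 7940.00·0.0219167 / (1 − 1.02192^(−43)).
Denominator 1 − (1+r)^(−43) = 0.606328237.
P = 174.018 / 0.606328237 ≈ 287.00.

$287.00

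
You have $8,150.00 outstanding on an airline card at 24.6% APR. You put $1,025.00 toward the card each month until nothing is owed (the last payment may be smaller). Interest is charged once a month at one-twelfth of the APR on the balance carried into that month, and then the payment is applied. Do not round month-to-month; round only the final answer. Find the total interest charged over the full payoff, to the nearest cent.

$839.29

Monthly rate r = 24.6%/12 = 2.05% = 0.0205.
Payoff takes n = ⌈−ln(1 − rB₀/P)/ln(1+r)⌉ = ⌈8.768⌉ = 9 payments; the last is $789.29.
Total paid = 8·$1,025.00 + $789.29 = $8,989.29.
Total interest = total paid − principal = $8,989.29 − $8,150.00 = $839.29.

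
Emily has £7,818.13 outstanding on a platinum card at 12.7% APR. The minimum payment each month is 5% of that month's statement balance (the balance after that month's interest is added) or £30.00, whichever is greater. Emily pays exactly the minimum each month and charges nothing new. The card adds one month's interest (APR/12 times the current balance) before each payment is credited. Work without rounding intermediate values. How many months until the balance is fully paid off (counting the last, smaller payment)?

Monthly rate r = 12.7%/12 = 1.05833% = 0.0105833.
While 5% of the post-interest balance exceeds £30.00, each month B ← (B·(1+r))·(1 − 0.05), i.e. B shrinks by the factor (1+r)·0.95 = 0.96005.
This holds for months 1–64. Entering month 65 the balance is £575.48; 5% of the post-interest balance is now below £30.00, so the flat £30.00 minimum applies from here.
From month 65 a fixed £30.00 at rate r clears £575.48 in 22 more payments. Total: 64 + 22 = 86 months.

86 months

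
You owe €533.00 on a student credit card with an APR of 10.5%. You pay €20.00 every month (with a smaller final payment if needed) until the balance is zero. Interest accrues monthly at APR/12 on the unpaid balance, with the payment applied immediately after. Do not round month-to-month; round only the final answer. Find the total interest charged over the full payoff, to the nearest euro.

Monthly rate r = 10.5%/12 = 0.875% = 0.00875.
Payoff takes n = ⌈−ln(1 − rB₀/P)/ln(1+r)⌉ = ⌈30.477⌉ = 31 payments; the last is €9.56.
Total paid = 30·€20.00 + €9.56 = €609.56.
Total interest = total paid − principal = €609.56 − €533.00 = €76.56.

€77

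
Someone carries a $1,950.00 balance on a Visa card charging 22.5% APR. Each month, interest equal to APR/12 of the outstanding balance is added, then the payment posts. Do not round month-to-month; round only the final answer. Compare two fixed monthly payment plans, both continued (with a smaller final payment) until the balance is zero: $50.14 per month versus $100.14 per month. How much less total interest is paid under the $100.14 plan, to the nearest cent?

Monthly rate r = 22.5%/12 = 1.875% = 0.01875.
At $50.14/mo: n = ⌈−ln(1 − rB₀/P)/ln(1+r)⌉ = 71 payments (last $16.45); total interest = total paid − $1,950.00 = $1,576.25.
At $100.14/mo: 25 payments (last $45.92); total interest $499.28.
Interest saved = $1,576.25 − $499.28 = $1,076.97.

$1,076.97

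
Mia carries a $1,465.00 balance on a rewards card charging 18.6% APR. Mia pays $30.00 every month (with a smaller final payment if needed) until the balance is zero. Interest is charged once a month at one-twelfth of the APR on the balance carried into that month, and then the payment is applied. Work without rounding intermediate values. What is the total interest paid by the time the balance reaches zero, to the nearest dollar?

Monthly rate r = 18.6%/12 = 1.55% = 0.0155.
Payoff takes n = ⌈−ln(1 − rB₀/P)/ln(1+r)⌉ = ⌈91.954⌉ = 92 payments; the last is $28.62.
Total paid = 91·$30.00 + $28.62 = $2,758.62.
Total interest = total paid − principal = $2,758.62 − $1,465.00 = $1,293.62.

$1,294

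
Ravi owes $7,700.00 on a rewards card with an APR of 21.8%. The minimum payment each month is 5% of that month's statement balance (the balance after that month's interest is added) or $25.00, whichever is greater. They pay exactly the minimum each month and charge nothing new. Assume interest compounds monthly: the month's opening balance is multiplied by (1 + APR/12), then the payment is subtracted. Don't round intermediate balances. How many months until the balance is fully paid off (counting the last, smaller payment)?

108 months

Monthly rate r = 21.8%/12 = 1.81667% = 0.0181667.
While 5% of the post-interest balance exceeds $25.00, each month B ← (B·(1+r))·(1 − 0.05), i.e. B shrinks by the factor (1+r)·0.95 = 0.96726.
This holds for months 1–83. Entering month 84 the balance is $485.87; 5% of the post-interest balance is now below $25.00, so the flat $25.00 minimum applies from here.
From month 84 a fixed $25.00 at rate r clears $485.87 in 25 more payments. Total: 83 + 25 = 108 months.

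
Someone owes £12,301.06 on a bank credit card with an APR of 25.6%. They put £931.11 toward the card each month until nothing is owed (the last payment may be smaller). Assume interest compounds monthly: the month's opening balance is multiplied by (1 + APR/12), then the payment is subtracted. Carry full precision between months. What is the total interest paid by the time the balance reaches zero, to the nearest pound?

Monthly rate r = 25.6%/12 = 2.13333% = 0.0213333.
Payoff takes n = ⌈−ln(1 − rB₀/P)/ln(1+r)⌉ = ⌈15.683⌉ = 16 payments; the last is £638.46.
Total paid = 15·£931.11 + £638.46 = £14,605.11.
Total interest = total paid − principal = £14,605.11 − £12,301.06 = £2,304.05.

£2,304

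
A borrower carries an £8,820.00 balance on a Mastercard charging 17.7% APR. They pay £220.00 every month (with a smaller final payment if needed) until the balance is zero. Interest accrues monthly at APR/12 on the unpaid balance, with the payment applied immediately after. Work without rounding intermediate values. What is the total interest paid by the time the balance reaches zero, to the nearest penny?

£4,625.63

Monthly rate r = 17.7%/12 = 1.475% = 0.01475.
Payoff takes n = ⌈−ln(1 − rB₀/P)/ln(1+r)⌉ = ⌈61.116⌉ = 62 payments; the last is £25.63.
Total paid = 61·£220.00 + £25.63 = £13,445.63.
Total interest = total paid − principal = £13,445.63 − £8,820.00 = £4,625.63.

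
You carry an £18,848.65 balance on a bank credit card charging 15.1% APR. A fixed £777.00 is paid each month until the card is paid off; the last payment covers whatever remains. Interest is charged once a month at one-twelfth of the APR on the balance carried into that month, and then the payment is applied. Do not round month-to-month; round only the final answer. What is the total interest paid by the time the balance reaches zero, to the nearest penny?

£3,781.98

Monthly rate r = 15.1%/12 = 1.25833% = 0.0125833.
Payoff takes n = ⌈−ln(1 − rB₀/P)/ln(1+r)⌉ = ⌈29.125⌉ = 30 payments; the last is £97.63.
Total paid = 29·£777.00 + £97.63 = £22,630.63.
Total interest = total paid − principal = £22,630.63 − £18,848.65 = £3,781.98.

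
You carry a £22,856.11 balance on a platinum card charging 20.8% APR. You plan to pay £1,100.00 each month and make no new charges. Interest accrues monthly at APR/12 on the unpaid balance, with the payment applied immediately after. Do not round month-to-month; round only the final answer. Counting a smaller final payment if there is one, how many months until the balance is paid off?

Monthly rate r = 20.8%/12 = 1.73333% = 0.0173333.
Recurrence: B ← B·(1+r) − £1,100.00.
Month 1: interest £396.17; balance after payment £22,152.28.
Month 2: interest £383.97; balance after payment £21,436.26.
Closed form: n = −ln(1 − rB₀/P)/ln(1+r) = −ln(0.63984)/ln(1.01733) ≈ 25.984, so the balance reaches zero during payment 26.

26 months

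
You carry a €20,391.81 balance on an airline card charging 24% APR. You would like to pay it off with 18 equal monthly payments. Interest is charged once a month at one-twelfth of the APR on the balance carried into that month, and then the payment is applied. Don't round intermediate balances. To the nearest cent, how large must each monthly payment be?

Monthly rate r = 24%/12 = 2% = 0.02.
Level-payment amortization: P = B₀·r / (1 − (1+r)^(−n)) = 20391.81·0.02 / (1 − 1.02^(−18)).
Denominator 1 − (1+r)^(−18) = 0.299840625.
P = 407.836 / 0.299840625 ≈ 1360.18.

€1,360.18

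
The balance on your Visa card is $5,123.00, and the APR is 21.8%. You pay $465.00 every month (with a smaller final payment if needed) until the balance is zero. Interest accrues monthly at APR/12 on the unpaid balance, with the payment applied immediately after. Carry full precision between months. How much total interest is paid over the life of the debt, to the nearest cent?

Monthly rate r = 21.8%/12 = 1.81667% = 0.0181667.
Payoff takes n = ⌈−ln(1 − rB₀/P)/ln(1+r)⌉ = ⌈12.404⌉ = 13 payments; the last is $189.10.
Total paid = 12·$465.00 + $189.10 = $5,769.10.
Total interest = total paid − principal = $5,769.10 − $5,123.00 = $646.10.

$646.10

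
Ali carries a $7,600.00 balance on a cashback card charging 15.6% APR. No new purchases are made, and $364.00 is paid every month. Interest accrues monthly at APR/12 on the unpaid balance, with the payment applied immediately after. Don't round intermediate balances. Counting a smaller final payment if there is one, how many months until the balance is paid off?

Monthly rate r = 15.6%/12 = 1.3% = 0.013.
Recurrence: B ← B·(1+r) − $364.00.
Month 1: interest $98.80; balance after payment $7,334.80.
Month 2: interest $95.35; balance after payment $7,066.15.
Closed form: n = −ln(1 − rB₀/P)/ln(1+r) = −ln(0.72857)/ln(1.013) ≈ 24.517, so the balance reaches zero during payment 25.

25 months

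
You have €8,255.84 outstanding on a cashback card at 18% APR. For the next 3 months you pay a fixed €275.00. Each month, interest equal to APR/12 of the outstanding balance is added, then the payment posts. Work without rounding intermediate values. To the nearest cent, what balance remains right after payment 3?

€7,795.52

Monthly rate r = 18%/12 = 1.5% = 0.015.
Each month: B ← B·(1+r) − €275.00.
Month 1: interest €123.84; balance after payment €8,104.68.
Month 2: interest €121.57; balance after payment €7,951.25.
Month 3: interest €119.27; balance after payment €7,795.52.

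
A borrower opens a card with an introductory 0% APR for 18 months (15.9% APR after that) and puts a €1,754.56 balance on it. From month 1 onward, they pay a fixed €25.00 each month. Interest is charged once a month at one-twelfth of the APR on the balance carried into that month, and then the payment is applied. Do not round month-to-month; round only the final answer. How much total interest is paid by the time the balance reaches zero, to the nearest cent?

€928.56

Promo months 1–18 at r₀ = 0%/12 = 0; months 19+ at r₁ = 15.9%/12 = 0.01325.
After month 18 (no interest yet): B = €1,754.56 − 18·€25.00 = €1,304.56.
Then at r₁ with €25.00/mo: n₂ = −ln(1 − r₁·B/P)/ln(1+r₁) ≈ 89.32 → 90 more payments.
Total paid = 107·€25.00 + €8.12 = €2,683.12; interest = €2,683.12 − €1,754.56 = €928.56.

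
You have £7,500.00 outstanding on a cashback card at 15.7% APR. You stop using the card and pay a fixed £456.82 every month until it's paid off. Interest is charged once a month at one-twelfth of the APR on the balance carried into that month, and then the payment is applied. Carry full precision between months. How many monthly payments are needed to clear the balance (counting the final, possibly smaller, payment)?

Monthly rate r = 15.7%/12 = 1.30833% = 0.0130833.
Recurrence: B ← B·(1+r) − £456.82.
Month 1: interest £98.12; balance after payment £7,141.31.
Month 2: interest £93.43; balance after payment £6,777.92.
Closed form: n = −ln(1 − rB₀/P)/ln(1+r) = −ln(0.7852)/ln(1.01308) ≈ 18.603, so the balance reaches zero during payment 19.

19 months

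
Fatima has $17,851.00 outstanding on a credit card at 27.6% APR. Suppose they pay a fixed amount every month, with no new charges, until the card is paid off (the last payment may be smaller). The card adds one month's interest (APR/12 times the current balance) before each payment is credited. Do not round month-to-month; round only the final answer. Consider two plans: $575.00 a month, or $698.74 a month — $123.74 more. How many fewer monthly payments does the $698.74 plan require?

Monthly rate r = 27.6%/12 = 2.3% = 0.023.
At $575.00/mo: n = ⌈−ln(1 − rB₀/P)/ln(1+r)⌉ = 56 payments (last $31.48); total interest = total paid − $17,851.00 = $13,805.48.
At $698.74/mo: 39 payments (last $665.26); total interest $9,366.38.
Payments saved = 56 − 39 = 17.

17 fewer payments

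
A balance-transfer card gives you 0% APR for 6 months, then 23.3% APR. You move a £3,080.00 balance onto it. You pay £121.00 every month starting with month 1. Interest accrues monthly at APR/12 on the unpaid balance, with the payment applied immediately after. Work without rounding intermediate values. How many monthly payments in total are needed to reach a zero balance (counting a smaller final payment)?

31 payments

Promo months 1–6 at r₀ = 0%/12 = 0; months 7+ at r₁ = 23.3%/12 = 0.0194167.
After month 6 (no interest yet): B = £3,080.00 − 6·£121.00 = £2,354.00.
Then at r₁ with £121.00/mo: n₂ = −ln(1 − r₁·B/P)/ln(1+r₁) ≈ 24.67 → 25 more payments.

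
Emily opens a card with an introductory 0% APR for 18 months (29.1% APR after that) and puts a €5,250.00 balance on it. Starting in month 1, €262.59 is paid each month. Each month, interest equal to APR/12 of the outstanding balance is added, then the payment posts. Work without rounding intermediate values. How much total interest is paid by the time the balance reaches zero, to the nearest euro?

Promo months 1–18 at r₀ = 0%/12 = 0; months 19+ at r₁ = 29.1%/12 = 0.02425.
After month 18 (no interest yet): B = €5,250.00 − 18·€262.59 = €523.38.
Then at r₁ with €262.59/mo: n₂ = −ln(1 − r₁·B/P)/ln(1+r₁) ≈ 2.07 → 3 more payments.
Total paid = 20·€262.59 + €17.95 = €5,269.75; interest = €5,269.75 − €5,250.00 = €19.75.

€20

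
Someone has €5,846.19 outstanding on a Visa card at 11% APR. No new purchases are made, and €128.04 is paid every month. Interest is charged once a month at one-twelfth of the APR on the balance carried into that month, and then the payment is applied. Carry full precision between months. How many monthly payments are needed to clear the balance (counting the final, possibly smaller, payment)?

60 months

Monthly rate r = 11%/12 = 0.916667% = 0.00916667.
Recurrence: B ← B·(1+r) − €128.04.
Month 1: interest €53.59; balance after payment €5,771.74.
Month 2: interest €52.91; balance after payment €5,696.61.
Closed form: n = −ln(1 − rB₀/P)/ln(1+r) = −ln(0.58146)/ln(1.00917) ≈ 59.422, so the balance reaches zero during payment 60.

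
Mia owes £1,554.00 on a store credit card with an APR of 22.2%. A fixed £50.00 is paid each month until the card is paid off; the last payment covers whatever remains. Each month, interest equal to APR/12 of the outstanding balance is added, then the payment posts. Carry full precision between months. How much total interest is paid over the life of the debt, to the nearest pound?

Monthly rate r = 22.2%/12 = 1.85% = 0.0185.
Payoff takes n = ⌈−ln(1 − rB₀/P)/ln(1+r)⌉ = ⌈46.676⌉ = 47 payments; the last is £33.91.
Total paid = 46·£50.00 + £33.91 = £2,333.91.
Total interest = total paid − principal = £2,333.91 − £1,554.00 = £779.91.

£780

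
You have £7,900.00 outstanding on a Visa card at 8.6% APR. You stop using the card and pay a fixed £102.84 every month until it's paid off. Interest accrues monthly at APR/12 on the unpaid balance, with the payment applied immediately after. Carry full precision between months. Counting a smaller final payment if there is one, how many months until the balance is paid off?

112 payments

Monthly rate r = 8.6%/12 = 0.716667% = 0.00716667.
Recurrence: B ← B·(1+r) − £102.84.
Month 1: interest £56.62; balance after payment £7,853.78.
Month 2: interest £56.29; balance after payment £7,807.22.
Closed form: n = −ln(1 − rB₀/P)/ln(1+r) = −ln(0.44947)/ln(1.00717) ≈ 111.984, so the balance reaches zero during payment 112.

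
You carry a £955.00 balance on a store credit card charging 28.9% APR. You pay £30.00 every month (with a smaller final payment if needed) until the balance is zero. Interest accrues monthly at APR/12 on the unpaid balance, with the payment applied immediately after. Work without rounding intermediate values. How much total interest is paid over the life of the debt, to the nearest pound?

Monthly rate r = 28.9%/12 = 2.40833% = 0.0240833.
Payoff takes n = ⌈−ln(1 − rB₀/P)/ln(1+r)⌉ = ⌈61.149⌉ = 62 payments; the last is £4.53.
Total paid = 61·£30.00 + £4.53 = £1,834.53.
Total interest = total paid − principal = £1,834.53 − £955.00 = £879.53.

£880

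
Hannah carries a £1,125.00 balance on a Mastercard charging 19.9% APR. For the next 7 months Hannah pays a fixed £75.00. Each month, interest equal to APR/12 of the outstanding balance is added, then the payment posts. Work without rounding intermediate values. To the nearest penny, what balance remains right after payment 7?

Monthly rate r = 19.9%/12 = 1.65833% = 0.0165833.
Each month: B ← B·(1+r) − £75.00.
Month 1: interest £18.66; balance after payment £1,068.66.
Month 2: interest £17.72; balance after payment £1,011.38.
Month 3: interest £16.77; balance after payment £953.15.
Month 4: interest £15.81; balance after payment £893.96.
Month 5: interest £14.82; balance after payment £833.78.
Month 6: interest £13.83; balance after payment £772.61.
Month 7: interest £12.81; balance after payment £710.42.

£710.42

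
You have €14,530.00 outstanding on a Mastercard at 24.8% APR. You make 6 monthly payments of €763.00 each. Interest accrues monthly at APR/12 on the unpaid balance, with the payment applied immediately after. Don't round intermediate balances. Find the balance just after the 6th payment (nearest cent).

Monthly rate r = 24.8%/12 = 2.06667% = 0.0206667.
Each month: B ← B·(1+r) − €763.00.
Month 1: interest €300.29; balance after payment €14,067.29.
Month 2: interest €290.72; balance after payment €13,595.01.
Month 3: interest €280.96; balance after payment €13,112.97.
Month 4: interest €271.00; balance after payment €12,620.98.
Month 5: interest €260.83; balance after payment €12,118.81.
Month 6: interest €250.46; balance after payment €11,606.26.

€11,606.26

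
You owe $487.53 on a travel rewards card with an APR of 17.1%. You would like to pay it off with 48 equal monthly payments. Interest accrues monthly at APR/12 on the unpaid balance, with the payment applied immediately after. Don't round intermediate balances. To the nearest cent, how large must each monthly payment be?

Monthly rate r = 17.1%/12 = 1.425% = 0.01425.
Level-payment amortization: P = B₀·r / (1 − (1+r)^(−n)) = 487.53·0.01425 / (1 − 1.01425^(−48)).
Denominator 1 − (1+r)^(−48) = 0.492963512.
P = 6.9473 / 0.492963512 ≈ 14.09.

$14.09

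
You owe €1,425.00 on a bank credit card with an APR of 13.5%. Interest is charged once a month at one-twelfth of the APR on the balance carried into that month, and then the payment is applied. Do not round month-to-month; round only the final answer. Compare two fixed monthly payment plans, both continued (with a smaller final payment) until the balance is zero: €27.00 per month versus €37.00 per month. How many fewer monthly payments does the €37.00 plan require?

Monthly rate r = 13.5%/12 = 1.125% = 0.01125.
At €27.00/mo: n = ⌈−ln(1 − rB₀/P)/ln(1+r)⌉ = 81 payments (last €14.06); total interest = total paid − €1,425.00 = €749.06.
At €37.00/mo: 51 payments (last €28.23); total interest €453.23.
Payments saved = 81 − 51 = 30.

30 fewer payments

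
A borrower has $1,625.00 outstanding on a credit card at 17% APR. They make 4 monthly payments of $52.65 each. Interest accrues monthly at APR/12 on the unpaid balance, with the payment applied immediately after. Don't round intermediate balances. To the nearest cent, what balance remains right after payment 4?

$1,503.94

Monthly rate r = 17%/12 = 1.41667% = 0.0141667.
Each month: B ← B·(1+r) − $52.65.
Month 1: interest $23.02; balance after payment $1,595.37.
Month 2: interest $22.60; balance after payment $1,565.32.
Month 3: interest $22.18; balance after payment $1,534.85.
Month 4: interest $21.74; balance after payment $1,503.94.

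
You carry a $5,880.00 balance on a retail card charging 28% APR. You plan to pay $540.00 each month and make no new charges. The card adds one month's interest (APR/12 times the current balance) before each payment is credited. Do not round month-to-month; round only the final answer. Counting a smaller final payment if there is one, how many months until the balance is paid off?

Monthly rate r = 28%/12 = 2.33333% = 0.0233333.
Recurrence: B ← B·(1+r) − $540.00.
Month 1: interest $137.20; balance after payment $5,477.20.
Month 2: interest $127.80; balance after payment $5,065.00.
Closed form: n = −ln(1 − rB₀/P)/ln(1+r) = −ln(0.74593)/ln(1.02333) ≈ 12.709, so the balance reaches zero during payment 13.

13 months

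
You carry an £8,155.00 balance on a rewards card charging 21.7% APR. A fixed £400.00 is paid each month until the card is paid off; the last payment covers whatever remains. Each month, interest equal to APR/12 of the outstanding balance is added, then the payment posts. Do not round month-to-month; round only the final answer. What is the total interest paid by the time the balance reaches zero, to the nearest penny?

Monthly rate r = 21.7%/12 = 1.80833% = 0.0180833.
Payoff takes n = ⌈−ln(1 − rB₀/P)/ln(1+r)⌉ = ⌈25.663⌉ = 26 payments; the last is £266.14.
Total paid = 25·£400.00 + £266.14 = £10,266.14.
Total interest = total paid − principal = £10,266.14 − £8,155.00 = £2,111.14.

£2,111.14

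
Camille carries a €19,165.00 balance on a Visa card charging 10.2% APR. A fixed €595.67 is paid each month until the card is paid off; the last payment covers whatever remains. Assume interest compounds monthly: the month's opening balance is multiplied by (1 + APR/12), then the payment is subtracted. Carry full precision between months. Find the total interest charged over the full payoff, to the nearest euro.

€3,320

Monthly rate r = 10.2%/12 = 0.85% = 0.0085.
Payoff takes n = ⌈−ln(1 − rB₀/P)/ln(1+r)⌉ = ⌈37.746⌉ = 38 payments; the last is €444.92.
Total paid = 37·€595.67 + €444.92 = €22,484.71.
Total interest = total paid − principal = €22,484.71 − €19,165.00 = €3,319.71.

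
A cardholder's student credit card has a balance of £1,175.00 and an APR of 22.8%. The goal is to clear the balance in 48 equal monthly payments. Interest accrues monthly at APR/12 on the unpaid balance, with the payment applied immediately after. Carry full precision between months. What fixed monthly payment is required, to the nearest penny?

Monthly rate r = 22.8%/12 = 1.9% = 0.019.
Level-payment amortization: P = B₀·r / (1 − (1+r)^(−n)) = 1175.00·0.019 / (1 − 1.019^(−48)).
Denominator 1 − (1+r)^(−48) = 0.59482824.
P = 22.325 / 0.59482824 ≈ 37.53.

£37.53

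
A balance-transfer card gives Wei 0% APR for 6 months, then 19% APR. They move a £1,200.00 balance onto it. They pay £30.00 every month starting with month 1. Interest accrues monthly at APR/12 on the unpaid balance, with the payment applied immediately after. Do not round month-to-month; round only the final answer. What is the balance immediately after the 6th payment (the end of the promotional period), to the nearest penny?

Promo months 1–6 at r₀ = 0%/12 = 0; months 7+ at r₁ = 19%/12 = 0.0158333.
After month 6 (no interest yet): B = £1,200.00 − 6·£30.00 = £1,020.00.

£1,020.00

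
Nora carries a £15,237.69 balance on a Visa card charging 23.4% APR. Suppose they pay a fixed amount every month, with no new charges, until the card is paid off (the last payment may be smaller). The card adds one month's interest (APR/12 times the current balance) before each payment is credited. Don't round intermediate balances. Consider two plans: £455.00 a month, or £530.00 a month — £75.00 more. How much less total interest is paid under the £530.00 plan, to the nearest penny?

Monthly rate r = 23.4%/12 = 1.95% = 0.0195.
At £455.00/mo: n = ⌈−ln(1 − rB₀/P)/ln(1+r)⌉ = 55 payments (last £370.38); total interest = total paid − £15,237.69 = £9,702.69.
At £530.00/mo: 43 payments (last £311.38); total interest £7,333.69.
Interest saved = £9,702.69 − £7,333.69 = £2,369.00.

£2,369.00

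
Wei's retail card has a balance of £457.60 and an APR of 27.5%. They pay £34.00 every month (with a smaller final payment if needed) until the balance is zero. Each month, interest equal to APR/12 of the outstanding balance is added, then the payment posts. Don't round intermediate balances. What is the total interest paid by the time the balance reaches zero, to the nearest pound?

Monthly rate r = 27.5%/12 = 2.29167% = 0.0229167.
Payoff takes n = ⌈−ln(1 − rB₀/P)/ln(1+r)⌉ = ⌈16.276⌉ = 17 payments; the last is £9.48.
Total paid = 16·£34.00 + £9.48 = £553.48.
Total interest = total paid − principal = £553.48 − £457.60 = £95.88.

£96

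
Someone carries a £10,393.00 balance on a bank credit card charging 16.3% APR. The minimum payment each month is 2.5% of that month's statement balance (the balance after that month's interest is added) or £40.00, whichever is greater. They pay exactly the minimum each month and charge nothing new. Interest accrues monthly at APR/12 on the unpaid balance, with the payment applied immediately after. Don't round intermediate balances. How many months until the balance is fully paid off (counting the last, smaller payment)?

Monthly rate r = 16.3%/12 = 1.35833% = 0.0135833.
While 2.5% of the post-interest balance exceeds £40.00, each month B ← (B·(1+r))·(1 − 0.025), i.e. B shrinks by the factor (1+r)·0.975 = 0.98824.
This holds for months 1–160. Entering month 161 the balance is £1,566.73; 2.5% of the post-interest balance is now below £40.00, so the flat £40.00 minimum applies from here.
From month 161 a fixed £40.00 at rate r clears £1,566.73 in 57 more payments. Total: 160 + 57 = 217 months.

217 months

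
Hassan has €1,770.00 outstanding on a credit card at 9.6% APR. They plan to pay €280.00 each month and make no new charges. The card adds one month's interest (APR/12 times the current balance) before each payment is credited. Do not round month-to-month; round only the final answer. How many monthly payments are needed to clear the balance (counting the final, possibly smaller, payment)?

Monthly rate r = 9.6%/12 = 0.8% = 0.008.
Recurrence: B ← B·(1+r) − €280.00.
Month 1: interest €14.16; balance after payment €1,504.16.
Month 2: interest €12.03; balance after payment €1,236.19.
Closed form: n = −ln(1 − rB₀/P)/ln(1+r) = −ln(0.94943)/ln(1.008) ≈ 6.513, so the balance reaches zero during payment 7.

7 payments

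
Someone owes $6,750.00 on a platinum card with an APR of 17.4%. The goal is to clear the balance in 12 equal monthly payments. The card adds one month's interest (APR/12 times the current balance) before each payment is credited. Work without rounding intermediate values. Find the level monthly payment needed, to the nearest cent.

Monthly rate r = 17.4%/12 = 1.45% = 0.0145.
Level-payment amortization: P = B₀·r / (1 − (1+r)^(−n)) = 6750.00·0.0145 / (1 − 1.0145^(−12)).
Denominator 1 − (1+r)^(−12) = 0.158652548.
P = 97.875 / 0.158652548 ≈ 616.91.

$616.91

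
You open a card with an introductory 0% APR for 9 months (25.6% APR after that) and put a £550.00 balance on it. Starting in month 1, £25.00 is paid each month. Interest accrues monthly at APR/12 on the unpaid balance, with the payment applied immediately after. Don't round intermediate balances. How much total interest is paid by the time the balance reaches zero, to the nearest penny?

Promo months 1–9 at r₀ = 0%/12 = 0; months 10+ at r₁ = 25.6%/12 = 0.0213333.
After month 9 (no interest yet): B = £550.00 − 9·£25.00 = £325.00.
Then at r₁ with £25.00/mo: n₂ = −ln(1 − r₁·B/P)/ln(1+r₁) ≈ 15.39 → 16 more payments.
Total paid = 24·£25.00 + £9.74 = £609.74; interest = £609.74 − £550.00 = £59.74.

£59.74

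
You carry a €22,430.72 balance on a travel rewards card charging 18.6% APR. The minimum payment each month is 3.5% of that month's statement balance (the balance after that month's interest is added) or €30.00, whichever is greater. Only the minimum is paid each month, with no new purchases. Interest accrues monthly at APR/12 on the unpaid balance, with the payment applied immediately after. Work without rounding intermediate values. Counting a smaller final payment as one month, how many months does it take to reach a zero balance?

200 months

Monthly rate r = 18.6%/12 = 1.55% = 0.0155.
While 3.5% of the post-interest balance exceeds €30.00, each month B ← (B·(1+r))·(1 − 0.035), i.e. B shrinks by the factor (1+r)·0.965 = 0.97996.
This holds for months 1–163. Entering month 164 the balance is €827.22; 3.5% of the post-interest balance is now below €30.00, so the flat €30.00 minimum applies from here.
From month 164 a fixed €30.00 at rate r clears €827.22 in 37 more payments. Total: 163 + 37 = 200 months.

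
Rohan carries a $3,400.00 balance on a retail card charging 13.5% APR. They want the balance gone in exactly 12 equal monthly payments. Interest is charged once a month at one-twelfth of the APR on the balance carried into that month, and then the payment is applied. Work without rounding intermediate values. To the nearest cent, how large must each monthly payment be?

$304.48

Monthly rate r = 13.5%/12 = 1.125% = 0.01125.
Level-payment amortization: P = B₀·r / (1 − (1+r)^(−n)) = 3400.00·0.01125 / (1 − 1.01125^(−12)).
Denominator 1 − (1+r)^(−12) = 0.125625297.
P = 38.25 / 0.125625297 ≈ 304.48.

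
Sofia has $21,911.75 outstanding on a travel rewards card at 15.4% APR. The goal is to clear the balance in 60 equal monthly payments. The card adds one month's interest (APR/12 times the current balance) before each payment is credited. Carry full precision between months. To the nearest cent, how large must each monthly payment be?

$525.89

Monthly rate r = 15.4%/12 = 1.28333% = 0.0128333.
Level-payment amortization: P = B₀·r / (1 − (1+r)^(−n)) = 21911.75·0.0128333 / (1 − 1.01283^(−60)).
Denominator 1 − (1+r)^(−60) = 0.534713082.
P = 281.201 / 0.534713082 ≈ 525.89.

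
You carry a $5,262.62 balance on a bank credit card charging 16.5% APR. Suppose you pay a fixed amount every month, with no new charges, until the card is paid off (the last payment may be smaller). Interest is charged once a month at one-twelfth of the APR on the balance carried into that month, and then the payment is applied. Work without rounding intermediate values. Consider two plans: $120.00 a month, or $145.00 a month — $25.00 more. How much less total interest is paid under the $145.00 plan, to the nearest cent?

$778.51

Monthly rate r = 16.5%/12 = 1.375% = 0.01375.
At $120.00/mo: n = ⌈−ln(1 − rB₀/P)/ln(1+r)⌉ = 68 payments (last $78.10); total interest = total paid − $5,262.62 = $2,855.48.
At $145.00/mo: 51 payments (last $89.59); total interest $2,076.97.
Interest saved = $2,855.48 − $2,076.97 = $778.51.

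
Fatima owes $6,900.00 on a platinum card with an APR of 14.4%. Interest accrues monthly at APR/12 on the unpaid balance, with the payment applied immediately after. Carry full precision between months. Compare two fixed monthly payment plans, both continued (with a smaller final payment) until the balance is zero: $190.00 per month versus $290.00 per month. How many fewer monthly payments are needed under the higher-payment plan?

19 fewer payments

Monthly rate r = 14.4%/12 = 1.2% = 0.012.
At $190.00/mo: n = ⌈−ln(1 − rB₀/P)/ln(1+r)⌉ = 48 payments (last $186.14); total interest = total paid − $6,900.00 = $2,216.14.
At $290.00/mo: 29 payments (last $53.66); total interest $1,273.66.
Payments saved = 48 − 29 = 19.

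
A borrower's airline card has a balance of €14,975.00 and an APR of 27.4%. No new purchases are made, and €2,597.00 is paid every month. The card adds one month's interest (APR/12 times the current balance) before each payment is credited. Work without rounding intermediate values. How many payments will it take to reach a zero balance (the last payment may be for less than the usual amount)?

7 payments

Monthly rate r = 27.4%/12 = 2.28333% = 0.0228333.
Recurrence: B ← B·(1+r) − €2,597.00.
Month 1: interest €341.93; balance after payment €12,719.93.
Month 2: interest €290.44; balance after payment €10,413.37.
Closed form: n = −ln(1 − rB₀/P)/ln(1+r) = −ln(0.86834)/ln(1.02283) ≈ 6.253, so the balance reaches zero during payment 7.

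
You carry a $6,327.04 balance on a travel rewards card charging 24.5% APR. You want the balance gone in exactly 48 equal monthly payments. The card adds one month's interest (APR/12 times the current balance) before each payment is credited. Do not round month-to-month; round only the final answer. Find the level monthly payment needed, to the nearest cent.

Monthly rate r = 24.5%/12 = 2.04167% = 0.0204167.
Level-payment amortization: P = B₀·r / (1 − (1+r)^(−n)) = 6327.04·0.0204167 / (1 − 1.02042^(−48)).
Denominator 1 − (1+r)^(−48) = 0.62096622.
P = 129.177 / 0.62096622 ≈ 208.03.

$208.03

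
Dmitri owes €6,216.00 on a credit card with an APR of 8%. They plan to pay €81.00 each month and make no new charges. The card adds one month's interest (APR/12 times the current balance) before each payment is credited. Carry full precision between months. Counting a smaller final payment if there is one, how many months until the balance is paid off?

Monthly rate r = 8%/12 = 0.666667% = 0.00666667.
Recurrence: B ← B·(1+r) − €81.00.
Month 1: interest €41.44; balance after payment €6,176.44.
Month 2: interest €41.18; balance after payment €6,136.62.
Closed form: n = −ln(1 − rB₀/P)/ln(1+r) = −ln(0.4884)/ln(1.00667) ≈ 107.853, so the balance reaches zero during payment 108.

108 months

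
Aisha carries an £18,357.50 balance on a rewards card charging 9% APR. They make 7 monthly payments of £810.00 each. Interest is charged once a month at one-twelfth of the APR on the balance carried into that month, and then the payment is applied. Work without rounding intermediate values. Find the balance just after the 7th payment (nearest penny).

£13,544.04

Monthly rate r = 9%/12 = 0.75% = 0.0075.
Each month: B ← B·(1+r) − £810.00.
Month 1: interest £137.68; balance after payment £17,685.18.
Month 2: interest £132.64; balance after payment £17,007.82.
Month 3: interest £127.56; balance after payment £16,325.38.
Month 4: interest £122.44; balance after payment £15,637.82.
Month 5: interest £117.28; balance after payment £14,945.10.
Month 6: interest £112.09; balance after payment £14,247.19.
Month 7: interest £106.85; balance after payment £13,544.04.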